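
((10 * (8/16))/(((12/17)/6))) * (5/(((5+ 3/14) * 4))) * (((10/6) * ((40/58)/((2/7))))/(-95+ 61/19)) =-9891875/22152288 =-0.45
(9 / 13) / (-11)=-9 / 143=-0.06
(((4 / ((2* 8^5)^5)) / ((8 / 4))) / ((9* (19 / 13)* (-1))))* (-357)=1547 / 34454385859016931479126016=0.00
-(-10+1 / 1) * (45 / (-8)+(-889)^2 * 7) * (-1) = -398321379 / 8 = -49790172.38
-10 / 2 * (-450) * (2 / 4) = 1125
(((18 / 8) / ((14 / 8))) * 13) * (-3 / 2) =-351 / 14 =-25.07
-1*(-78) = 78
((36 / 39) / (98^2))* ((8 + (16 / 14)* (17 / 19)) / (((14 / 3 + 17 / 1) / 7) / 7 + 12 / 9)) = 1200 / 2456909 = 0.00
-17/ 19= -0.89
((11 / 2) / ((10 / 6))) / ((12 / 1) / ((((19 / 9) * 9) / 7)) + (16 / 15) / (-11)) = 20691 / 27112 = 0.76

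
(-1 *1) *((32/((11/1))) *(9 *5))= -1440/11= -130.91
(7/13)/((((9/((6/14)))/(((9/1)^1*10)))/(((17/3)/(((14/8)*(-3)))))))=-680/273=-2.49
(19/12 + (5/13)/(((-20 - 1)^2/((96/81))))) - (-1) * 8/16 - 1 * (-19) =13054681/619164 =21.08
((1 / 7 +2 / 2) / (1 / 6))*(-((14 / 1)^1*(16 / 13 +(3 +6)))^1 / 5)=-12768 / 65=-196.43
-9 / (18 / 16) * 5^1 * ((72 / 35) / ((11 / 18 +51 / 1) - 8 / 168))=-10368 / 6497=-1.60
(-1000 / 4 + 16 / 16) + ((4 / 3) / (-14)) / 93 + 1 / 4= -1943243 / 7812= -248.75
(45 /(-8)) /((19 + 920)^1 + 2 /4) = -45 /7516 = -0.01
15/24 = 5/8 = 0.62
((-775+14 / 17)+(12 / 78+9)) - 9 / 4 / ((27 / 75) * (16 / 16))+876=104.73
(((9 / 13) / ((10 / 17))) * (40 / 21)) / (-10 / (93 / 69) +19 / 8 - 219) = -16864 / 1685411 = -0.01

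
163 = 163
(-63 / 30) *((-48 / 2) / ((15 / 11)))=36.96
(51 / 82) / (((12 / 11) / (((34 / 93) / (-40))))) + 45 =27450421 / 610080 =44.99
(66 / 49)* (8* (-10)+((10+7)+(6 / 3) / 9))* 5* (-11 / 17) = 683650 / 2499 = 273.57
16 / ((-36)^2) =1 / 81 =0.01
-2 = -2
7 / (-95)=-7 / 95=-0.07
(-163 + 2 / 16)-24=-1495 / 8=-186.88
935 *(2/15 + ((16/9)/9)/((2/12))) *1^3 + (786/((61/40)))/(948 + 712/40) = 9809268134/7953363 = 1233.35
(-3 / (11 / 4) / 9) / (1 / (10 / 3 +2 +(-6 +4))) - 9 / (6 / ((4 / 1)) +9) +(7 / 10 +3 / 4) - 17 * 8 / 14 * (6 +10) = -2151623 / 13860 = -155.24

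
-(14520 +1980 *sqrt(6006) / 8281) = -14520 -1980 *sqrt(6006) / 8281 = -14538.53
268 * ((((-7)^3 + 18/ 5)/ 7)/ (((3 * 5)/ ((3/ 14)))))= -227398/ 1225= -185.63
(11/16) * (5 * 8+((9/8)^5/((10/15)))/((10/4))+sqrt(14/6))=11 * sqrt(21)/48+74038217/2621440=29.29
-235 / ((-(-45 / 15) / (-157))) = 36895 / 3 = 12298.33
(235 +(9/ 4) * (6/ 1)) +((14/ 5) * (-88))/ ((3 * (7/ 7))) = 4991/ 30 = 166.37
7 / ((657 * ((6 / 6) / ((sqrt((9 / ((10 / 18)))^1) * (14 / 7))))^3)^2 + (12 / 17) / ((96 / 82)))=3.20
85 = 85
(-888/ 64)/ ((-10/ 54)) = 2997/ 40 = 74.92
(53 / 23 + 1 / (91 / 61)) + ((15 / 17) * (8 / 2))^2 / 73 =138884722 / 44156021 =3.15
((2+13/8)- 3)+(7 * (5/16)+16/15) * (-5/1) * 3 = -771/16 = -48.19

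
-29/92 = -0.32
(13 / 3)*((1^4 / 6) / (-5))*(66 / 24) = -143 / 360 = -0.40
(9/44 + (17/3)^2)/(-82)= -12797/32472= -0.39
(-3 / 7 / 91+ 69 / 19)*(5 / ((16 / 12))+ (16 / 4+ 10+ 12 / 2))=54870 / 637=86.14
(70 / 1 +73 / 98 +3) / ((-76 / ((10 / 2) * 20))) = -180675 / 1862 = -97.03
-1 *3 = -3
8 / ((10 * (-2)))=-2 / 5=-0.40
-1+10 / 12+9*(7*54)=20411 / 6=3401.83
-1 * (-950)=950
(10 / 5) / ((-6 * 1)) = -1 / 3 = -0.33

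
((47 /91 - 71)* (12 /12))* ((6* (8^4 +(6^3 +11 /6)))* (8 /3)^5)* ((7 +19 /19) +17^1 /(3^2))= -12414204706816 /5103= -2432726769.90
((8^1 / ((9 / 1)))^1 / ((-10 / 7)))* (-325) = 1820 / 9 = 202.22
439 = 439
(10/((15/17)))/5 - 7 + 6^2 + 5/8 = 3827/120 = 31.89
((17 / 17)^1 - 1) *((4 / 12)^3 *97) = 0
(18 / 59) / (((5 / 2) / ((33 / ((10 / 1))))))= 594 / 1475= 0.40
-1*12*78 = -936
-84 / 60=-1.40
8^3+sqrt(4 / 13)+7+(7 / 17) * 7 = 2 * sqrt(13) / 13+8872 / 17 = 522.44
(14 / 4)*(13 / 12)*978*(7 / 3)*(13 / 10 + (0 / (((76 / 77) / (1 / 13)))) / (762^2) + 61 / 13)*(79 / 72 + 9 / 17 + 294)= 2251366079431 / 146880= 15327928.10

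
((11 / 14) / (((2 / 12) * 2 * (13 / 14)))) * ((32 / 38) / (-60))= -0.04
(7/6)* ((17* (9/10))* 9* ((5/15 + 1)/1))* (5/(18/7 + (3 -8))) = -441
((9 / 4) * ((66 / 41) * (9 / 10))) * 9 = 24057 / 820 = 29.34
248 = 248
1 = 1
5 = 5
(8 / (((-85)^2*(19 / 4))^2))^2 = 16384 / 355112377136156640625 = 0.00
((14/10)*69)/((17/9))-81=-2538/85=-29.86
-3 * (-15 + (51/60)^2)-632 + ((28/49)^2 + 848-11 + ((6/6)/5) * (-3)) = 4852157/19600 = 247.56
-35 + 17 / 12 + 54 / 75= -9859 / 300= -32.86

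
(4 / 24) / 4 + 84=2017 / 24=84.04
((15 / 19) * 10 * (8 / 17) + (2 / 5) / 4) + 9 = 12.82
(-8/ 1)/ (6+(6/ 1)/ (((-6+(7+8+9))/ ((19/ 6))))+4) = -144/ 199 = -0.72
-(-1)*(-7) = -7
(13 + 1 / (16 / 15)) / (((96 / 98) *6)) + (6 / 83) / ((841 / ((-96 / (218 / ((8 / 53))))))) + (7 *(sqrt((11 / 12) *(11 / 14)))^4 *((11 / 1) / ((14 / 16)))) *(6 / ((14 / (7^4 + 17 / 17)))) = 29952703515089794819 / 637357420030464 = 46995.14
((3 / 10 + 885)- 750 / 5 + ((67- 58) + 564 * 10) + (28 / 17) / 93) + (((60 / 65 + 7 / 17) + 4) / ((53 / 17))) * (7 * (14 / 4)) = 35000813581 / 5446545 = 6426.24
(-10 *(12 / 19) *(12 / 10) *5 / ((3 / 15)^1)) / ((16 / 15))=-3375 / 19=-177.63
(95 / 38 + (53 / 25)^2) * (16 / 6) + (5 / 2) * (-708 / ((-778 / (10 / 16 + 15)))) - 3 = 51.20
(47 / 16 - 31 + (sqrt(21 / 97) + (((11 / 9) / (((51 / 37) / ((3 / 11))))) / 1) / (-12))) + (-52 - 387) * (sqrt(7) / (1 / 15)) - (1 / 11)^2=-6585 * sqrt(7) - 24962263 / 888624 + sqrt(2037) / 97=-17449.90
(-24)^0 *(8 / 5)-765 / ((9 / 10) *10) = -417 / 5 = -83.40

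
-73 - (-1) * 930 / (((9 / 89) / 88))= 2427701 / 3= 809233.67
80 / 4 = 20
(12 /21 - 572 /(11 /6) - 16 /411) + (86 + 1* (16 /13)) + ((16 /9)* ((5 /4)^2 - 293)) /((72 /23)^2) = -161182301765 /581660352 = -277.11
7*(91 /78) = 49 /6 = 8.17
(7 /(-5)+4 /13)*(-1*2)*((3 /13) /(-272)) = -213 /114920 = -0.00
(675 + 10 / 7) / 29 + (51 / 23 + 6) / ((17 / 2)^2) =31627013 / 1349341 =23.44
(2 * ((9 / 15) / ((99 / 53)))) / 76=53 / 6270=0.01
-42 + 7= -35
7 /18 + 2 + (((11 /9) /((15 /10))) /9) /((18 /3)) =3505 /1458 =2.40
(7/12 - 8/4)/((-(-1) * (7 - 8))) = 17/12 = 1.42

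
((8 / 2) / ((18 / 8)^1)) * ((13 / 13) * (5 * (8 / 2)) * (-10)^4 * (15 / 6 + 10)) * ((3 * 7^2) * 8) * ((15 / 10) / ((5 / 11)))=17248000000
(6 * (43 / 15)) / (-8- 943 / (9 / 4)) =-387 / 9610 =-0.04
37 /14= 2.64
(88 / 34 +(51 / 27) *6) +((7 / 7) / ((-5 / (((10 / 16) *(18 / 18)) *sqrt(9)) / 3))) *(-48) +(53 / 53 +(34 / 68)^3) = 28171 / 408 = 69.05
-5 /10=-1 /2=-0.50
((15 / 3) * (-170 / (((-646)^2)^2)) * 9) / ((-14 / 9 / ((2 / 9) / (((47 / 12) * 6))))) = 225 / 842591468068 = 0.00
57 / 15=19 / 5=3.80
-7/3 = -2.33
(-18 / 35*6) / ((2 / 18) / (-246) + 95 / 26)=-388557 / 460040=-0.84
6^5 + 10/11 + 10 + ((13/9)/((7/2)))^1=5396614/693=7787.32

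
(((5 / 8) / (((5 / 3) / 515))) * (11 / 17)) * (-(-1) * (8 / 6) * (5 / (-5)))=-5665 / 34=-166.62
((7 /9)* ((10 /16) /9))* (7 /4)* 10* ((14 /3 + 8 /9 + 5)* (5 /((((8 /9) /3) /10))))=2909375 /1728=1683.67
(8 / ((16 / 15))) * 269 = 4035 / 2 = 2017.50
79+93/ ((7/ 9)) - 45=1075/ 7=153.57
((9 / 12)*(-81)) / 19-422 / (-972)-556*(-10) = 102631049 / 18468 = 5557.24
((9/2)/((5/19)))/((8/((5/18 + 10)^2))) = 130055/576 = 225.79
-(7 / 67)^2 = -49 / 4489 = -0.01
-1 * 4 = -4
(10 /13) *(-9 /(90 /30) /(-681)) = 10 /2951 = 0.00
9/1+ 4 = 13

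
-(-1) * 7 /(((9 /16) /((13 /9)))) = 1456 /81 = 17.98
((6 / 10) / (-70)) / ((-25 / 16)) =24 / 4375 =0.01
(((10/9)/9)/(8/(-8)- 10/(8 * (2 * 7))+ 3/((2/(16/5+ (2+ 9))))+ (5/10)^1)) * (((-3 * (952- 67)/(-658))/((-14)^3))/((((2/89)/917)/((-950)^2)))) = -38800787656250/120195873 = -322812.98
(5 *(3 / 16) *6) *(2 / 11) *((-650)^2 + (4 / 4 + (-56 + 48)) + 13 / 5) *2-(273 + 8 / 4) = 9503126 / 11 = 863920.55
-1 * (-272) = 272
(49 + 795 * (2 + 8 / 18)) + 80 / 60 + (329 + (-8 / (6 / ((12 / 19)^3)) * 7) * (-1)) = 47841896 / 20577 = 2325.02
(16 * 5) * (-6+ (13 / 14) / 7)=-23000 / 49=-469.39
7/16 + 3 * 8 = 391/16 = 24.44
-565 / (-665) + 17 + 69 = 11551 / 133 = 86.85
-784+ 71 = -713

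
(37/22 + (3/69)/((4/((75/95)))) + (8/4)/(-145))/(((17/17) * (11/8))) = 9348958/7667165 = 1.22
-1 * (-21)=21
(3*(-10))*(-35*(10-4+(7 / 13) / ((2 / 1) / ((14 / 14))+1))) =84350 / 13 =6488.46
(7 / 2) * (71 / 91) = 71 / 26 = 2.73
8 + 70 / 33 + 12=730 / 33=22.12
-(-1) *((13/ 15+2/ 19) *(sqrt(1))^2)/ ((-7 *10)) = -277/ 19950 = -0.01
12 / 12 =1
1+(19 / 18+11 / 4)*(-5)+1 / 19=-17.98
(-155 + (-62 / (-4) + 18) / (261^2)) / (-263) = 21117443 / 35831646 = 0.59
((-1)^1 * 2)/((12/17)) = -17/6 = -2.83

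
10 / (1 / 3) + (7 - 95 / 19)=32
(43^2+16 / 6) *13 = 72215 / 3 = 24071.67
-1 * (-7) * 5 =35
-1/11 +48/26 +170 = 24561/143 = 171.76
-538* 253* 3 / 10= -204171 / 5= -40834.20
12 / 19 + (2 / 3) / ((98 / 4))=1840 / 2793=0.66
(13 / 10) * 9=117 / 10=11.70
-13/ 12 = -1.08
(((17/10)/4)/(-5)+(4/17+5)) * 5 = 17511/680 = 25.75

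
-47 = -47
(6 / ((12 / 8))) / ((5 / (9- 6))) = 12 / 5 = 2.40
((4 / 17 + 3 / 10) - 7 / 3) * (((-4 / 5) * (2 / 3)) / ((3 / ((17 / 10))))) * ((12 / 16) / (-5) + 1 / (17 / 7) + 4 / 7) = 0.45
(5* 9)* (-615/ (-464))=27675/ 464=59.64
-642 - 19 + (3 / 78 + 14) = -16821 / 26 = -646.96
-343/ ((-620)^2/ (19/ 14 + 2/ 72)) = -17101/ 13838400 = -0.00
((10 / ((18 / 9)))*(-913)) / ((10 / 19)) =-17347 / 2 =-8673.50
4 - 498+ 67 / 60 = -29573 / 60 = -492.88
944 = 944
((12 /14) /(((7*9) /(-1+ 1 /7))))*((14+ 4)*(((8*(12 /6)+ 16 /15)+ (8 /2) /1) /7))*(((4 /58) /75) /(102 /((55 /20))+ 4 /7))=-13904 /901446875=-0.00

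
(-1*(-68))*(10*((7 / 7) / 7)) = 680 / 7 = 97.14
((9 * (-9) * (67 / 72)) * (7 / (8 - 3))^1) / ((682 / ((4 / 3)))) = -1407 / 6820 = -0.21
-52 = -52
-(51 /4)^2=-2601 /16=-162.56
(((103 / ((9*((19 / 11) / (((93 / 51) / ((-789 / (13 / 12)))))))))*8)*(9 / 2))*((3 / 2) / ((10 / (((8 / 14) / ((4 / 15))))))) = -456599 / 2378572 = -0.19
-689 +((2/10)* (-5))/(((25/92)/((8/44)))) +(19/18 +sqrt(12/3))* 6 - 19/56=-31031387/46200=-671.68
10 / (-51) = -10 / 51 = -0.20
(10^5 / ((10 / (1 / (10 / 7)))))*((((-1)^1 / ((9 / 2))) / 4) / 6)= -1750 / 27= -64.81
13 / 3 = 4.33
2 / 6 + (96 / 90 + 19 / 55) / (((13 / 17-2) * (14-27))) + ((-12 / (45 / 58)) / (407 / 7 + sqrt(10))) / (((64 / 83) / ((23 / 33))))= 2712689 * sqrt(10) / 654029640 + 10719619973 / 59516697240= 0.19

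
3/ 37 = 0.08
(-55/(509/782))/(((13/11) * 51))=-27830/19851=-1.40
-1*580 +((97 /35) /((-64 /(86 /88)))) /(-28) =-1600610229 /2759680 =-580.00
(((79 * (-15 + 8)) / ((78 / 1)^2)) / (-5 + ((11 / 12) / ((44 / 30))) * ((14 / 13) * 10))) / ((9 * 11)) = -553 / 1042470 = -0.00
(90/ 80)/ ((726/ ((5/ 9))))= 5/ 5808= 0.00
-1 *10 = -10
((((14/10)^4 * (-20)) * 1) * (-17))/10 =81634/625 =130.61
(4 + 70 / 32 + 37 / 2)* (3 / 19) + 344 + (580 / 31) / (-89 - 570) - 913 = -3509694659 / 6210416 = -565.13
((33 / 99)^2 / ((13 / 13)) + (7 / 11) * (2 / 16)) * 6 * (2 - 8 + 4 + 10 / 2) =151 / 44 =3.43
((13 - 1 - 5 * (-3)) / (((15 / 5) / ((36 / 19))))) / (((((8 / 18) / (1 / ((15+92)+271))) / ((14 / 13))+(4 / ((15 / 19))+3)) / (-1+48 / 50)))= -972 / 233795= -0.00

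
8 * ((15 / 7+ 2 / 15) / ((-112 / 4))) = -478 / 735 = -0.65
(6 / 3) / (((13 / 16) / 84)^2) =3612672 / 169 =21376.76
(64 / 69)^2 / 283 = 0.00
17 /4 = 4.25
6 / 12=1 / 2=0.50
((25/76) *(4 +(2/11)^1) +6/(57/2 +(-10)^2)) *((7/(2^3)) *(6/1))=3208611/429704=7.47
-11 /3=-3.67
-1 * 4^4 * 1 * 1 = -256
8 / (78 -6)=1 / 9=0.11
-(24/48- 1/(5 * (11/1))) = -53/110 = -0.48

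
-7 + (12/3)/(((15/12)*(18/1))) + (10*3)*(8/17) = 5581/765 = 7.30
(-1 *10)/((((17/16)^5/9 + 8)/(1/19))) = -94371840/1461429251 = -0.06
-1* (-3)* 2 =6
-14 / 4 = -7 / 2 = -3.50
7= 7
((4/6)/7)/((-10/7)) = -1/15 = -0.07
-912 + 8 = -904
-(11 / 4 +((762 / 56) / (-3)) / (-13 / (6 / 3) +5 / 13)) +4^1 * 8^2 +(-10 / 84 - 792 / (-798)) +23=3339797 / 12084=276.38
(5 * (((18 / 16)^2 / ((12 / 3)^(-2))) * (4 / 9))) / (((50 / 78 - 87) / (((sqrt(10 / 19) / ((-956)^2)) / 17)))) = -0.00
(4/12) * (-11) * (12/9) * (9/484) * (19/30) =-19/330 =-0.06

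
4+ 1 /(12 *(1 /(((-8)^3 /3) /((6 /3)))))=-28 /9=-3.11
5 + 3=8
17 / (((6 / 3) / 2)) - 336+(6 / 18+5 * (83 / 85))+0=-16003 / 51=-313.78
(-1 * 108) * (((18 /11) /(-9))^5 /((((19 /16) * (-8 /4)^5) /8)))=-13824 /3059969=-0.00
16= 16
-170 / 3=-56.67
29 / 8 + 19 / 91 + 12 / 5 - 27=-20.77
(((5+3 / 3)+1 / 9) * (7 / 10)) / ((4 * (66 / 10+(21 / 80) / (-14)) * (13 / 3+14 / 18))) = 770 / 24219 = 0.03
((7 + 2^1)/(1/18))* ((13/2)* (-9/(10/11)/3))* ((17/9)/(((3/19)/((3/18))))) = -138567/20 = -6928.35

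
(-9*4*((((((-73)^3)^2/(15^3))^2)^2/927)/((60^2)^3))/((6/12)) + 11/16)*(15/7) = -524503804723748275195105897077590754535633441/36371116219921875000000000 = -14420888310171166561.31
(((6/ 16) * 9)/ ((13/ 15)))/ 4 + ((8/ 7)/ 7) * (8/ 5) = 125849/ 101920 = 1.23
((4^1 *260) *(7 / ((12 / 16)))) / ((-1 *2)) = -14560 / 3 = -4853.33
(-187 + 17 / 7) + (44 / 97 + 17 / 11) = -1363633 / 7469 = -182.57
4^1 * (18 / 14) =36 / 7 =5.14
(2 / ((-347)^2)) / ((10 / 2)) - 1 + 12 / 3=1806137 / 602045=3.00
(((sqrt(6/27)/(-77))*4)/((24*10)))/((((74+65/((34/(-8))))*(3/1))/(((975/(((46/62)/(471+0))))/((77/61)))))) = -328060135*sqrt(2)/1633131192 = -0.28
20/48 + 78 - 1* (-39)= 117.42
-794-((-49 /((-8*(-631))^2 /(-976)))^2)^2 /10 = -51085228665545380720127908881 /64339078923860580480616960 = -794.00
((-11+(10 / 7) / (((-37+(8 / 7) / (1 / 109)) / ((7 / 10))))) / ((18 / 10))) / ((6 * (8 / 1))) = -2105 / 16551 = -0.13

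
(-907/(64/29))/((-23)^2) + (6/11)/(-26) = -3862897/4841408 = -0.80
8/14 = 4/7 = 0.57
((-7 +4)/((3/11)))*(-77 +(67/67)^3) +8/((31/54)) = 26348/31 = 849.94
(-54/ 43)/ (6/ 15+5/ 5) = -270/ 301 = -0.90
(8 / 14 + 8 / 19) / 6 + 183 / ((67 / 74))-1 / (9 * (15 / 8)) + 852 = 1268217532 / 1202985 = 1054.23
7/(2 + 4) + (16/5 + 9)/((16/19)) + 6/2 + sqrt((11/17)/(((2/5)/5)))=5 * sqrt(374)/34 + 4477/240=21.50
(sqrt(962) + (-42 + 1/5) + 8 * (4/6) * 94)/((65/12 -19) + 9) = -27572/275 -12 * sqrt(962)/55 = -107.03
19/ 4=4.75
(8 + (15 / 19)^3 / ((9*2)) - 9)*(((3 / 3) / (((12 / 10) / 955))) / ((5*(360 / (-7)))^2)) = -124877137 / 10667116800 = -0.01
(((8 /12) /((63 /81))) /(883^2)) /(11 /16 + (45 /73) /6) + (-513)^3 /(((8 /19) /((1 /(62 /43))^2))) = -23892618884568442362087 /154915371983008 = -154230135.97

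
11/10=1.10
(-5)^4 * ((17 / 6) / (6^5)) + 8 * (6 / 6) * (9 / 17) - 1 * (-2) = 5126161 / 793152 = 6.46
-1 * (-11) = 11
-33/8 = -4.12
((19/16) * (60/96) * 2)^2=9025/4096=2.20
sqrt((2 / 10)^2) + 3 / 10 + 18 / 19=55 / 38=1.45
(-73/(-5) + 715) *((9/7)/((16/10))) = 586.29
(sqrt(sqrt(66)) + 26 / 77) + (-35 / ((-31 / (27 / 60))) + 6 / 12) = 12849 / 9548 + 66^(1 / 4) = 4.20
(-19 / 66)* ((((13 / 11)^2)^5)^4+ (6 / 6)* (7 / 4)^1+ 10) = -9284834135549400380100192883377827132376029923 / 39828144899994837589182633310709290009939288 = -233.12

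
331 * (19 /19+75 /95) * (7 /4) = 39389 /38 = 1036.55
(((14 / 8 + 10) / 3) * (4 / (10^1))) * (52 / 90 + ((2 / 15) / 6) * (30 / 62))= 38587 / 41850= 0.92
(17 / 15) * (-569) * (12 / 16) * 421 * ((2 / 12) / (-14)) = 4072333 / 1680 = 2424.01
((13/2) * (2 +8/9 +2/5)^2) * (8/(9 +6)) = 1139008/30375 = 37.50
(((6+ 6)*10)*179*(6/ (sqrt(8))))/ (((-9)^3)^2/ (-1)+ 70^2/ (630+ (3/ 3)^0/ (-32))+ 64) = -649522980*sqrt(2)/ 10711872143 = -0.09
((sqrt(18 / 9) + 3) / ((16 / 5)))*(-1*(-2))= 5*sqrt(2) / 8 + 15 / 8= 2.76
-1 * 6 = -6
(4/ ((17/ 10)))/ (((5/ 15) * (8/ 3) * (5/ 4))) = 36/ 17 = 2.12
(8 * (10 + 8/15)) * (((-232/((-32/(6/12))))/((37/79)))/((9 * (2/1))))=180989/4995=36.23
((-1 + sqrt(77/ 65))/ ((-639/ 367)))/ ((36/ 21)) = 2569/ 7668 - 2569 * sqrt(5005)/ 498420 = -0.03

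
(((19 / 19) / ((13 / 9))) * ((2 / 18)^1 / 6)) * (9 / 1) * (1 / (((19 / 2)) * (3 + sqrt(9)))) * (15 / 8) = 15 / 3952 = 0.00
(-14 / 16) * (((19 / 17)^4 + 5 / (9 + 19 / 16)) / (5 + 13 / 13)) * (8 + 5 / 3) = -629841401 / 217822768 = -2.89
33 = 33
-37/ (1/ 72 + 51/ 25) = -18.01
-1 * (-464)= 464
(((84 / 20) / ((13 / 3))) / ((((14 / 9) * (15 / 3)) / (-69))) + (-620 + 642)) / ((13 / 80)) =69688 / 845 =82.47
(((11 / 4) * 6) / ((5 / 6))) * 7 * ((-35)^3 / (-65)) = 1188495 / 13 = 91422.69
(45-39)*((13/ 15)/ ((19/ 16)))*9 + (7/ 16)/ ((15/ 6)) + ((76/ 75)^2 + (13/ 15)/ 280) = 60770891/ 1496250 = 40.62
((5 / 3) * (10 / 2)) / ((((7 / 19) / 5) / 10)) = 23750 / 21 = 1130.95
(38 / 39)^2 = 1444 / 1521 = 0.95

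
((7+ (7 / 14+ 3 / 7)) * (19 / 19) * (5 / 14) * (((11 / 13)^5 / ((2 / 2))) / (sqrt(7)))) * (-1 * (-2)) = 89383305 * sqrt(7) / 254706998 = 0.93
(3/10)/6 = 1/20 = 0.05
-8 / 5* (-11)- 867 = -4247 / 5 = -849.40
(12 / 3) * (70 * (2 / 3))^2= 78400 / 9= 8711.11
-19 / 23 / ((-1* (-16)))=-19 / 368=-0.05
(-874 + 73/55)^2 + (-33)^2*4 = 2316888909/3025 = 765913.69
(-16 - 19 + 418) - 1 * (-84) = 467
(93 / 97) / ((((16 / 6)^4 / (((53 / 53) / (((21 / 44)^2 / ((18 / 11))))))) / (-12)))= -248589 / 152096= -1.63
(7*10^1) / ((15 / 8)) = 112 / 3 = 37.33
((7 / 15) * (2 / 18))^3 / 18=343 / 44286750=0.00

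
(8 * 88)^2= 495616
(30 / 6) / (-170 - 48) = -5 / 218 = -0.02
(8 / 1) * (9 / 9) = 8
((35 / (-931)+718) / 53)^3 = 870682941415169 / 350253538649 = 2485.86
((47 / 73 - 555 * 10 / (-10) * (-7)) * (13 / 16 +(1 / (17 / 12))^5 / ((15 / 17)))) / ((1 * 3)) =-957854528851 / 731643960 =-1309.18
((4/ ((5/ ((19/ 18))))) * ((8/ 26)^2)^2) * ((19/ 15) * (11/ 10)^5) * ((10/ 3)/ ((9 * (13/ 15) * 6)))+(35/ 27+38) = 33239775764951/ 845851865625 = 39.30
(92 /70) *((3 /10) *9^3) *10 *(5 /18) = 5589 /7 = 798.43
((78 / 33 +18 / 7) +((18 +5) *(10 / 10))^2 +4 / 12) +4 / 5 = 618004 / 1155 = 535.07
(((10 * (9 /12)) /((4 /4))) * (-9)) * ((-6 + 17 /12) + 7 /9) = 2055 /8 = 256.88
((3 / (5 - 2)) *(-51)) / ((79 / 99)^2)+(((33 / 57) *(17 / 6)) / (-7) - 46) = -629142793 / 4980318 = -126.33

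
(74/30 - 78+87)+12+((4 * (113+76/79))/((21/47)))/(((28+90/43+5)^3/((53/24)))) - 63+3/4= -38.73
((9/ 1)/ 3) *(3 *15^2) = 2025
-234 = -234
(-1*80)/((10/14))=-112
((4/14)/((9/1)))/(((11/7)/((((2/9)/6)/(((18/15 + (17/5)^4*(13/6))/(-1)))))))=-2500/971433243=-0.00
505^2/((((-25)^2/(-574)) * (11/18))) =-105396732/275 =-383260.84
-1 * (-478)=478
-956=-956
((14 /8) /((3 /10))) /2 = 35 /12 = 2.92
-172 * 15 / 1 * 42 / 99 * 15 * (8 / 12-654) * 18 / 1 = 2123856000 / 11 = 193077818.18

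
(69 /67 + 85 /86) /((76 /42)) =244209 /218956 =1.12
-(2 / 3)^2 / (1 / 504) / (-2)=112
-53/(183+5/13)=-689/2384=-0.29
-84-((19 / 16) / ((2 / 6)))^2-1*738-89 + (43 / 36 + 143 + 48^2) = 3512455 / 2304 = 1524.50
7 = 7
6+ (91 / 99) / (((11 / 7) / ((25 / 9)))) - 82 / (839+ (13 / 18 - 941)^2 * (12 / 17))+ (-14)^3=-2736.38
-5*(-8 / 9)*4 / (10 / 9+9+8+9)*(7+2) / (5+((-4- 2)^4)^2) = 360 / 102456881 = 0.00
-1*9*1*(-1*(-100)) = -900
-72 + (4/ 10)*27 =-306/ 5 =-61.20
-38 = -38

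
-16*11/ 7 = -25.14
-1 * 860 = -860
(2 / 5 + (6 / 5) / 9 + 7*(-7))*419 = -304613 / 15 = -20307.53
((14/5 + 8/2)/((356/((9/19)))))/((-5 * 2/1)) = -153/169100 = -0.00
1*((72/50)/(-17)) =-36/425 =-0.08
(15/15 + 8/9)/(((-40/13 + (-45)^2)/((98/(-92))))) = -0.00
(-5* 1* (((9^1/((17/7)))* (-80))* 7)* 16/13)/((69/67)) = 12400.87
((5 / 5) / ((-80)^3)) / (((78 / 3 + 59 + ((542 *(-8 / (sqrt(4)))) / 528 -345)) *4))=33 / 17849344000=0.00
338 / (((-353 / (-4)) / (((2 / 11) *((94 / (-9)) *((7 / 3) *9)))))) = -1779232 / 11649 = -152.74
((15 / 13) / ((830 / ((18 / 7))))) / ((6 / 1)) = 9 / 15106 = 0.00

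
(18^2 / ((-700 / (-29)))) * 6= 14094 / 175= 80.54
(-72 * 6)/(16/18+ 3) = -3888/35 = -111.09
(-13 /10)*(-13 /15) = 169 /150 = 1.13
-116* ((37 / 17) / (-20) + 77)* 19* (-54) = 777858822 / 85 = 9151280.26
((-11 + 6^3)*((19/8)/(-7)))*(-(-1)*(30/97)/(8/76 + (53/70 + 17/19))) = -2375/194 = -12.24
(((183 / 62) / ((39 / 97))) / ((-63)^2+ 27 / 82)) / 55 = 242597 / 7214375025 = 0.00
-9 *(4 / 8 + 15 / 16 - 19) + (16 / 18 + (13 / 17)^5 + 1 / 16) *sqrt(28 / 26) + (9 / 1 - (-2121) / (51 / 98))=247986601 *sqrt(182) / 2657972304 + 1154017 / 272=4243.97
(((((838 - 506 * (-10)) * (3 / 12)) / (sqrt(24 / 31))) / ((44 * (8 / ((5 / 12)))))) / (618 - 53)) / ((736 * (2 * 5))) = 983 * sqrt(186) / 28104130560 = 0.00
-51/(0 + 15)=-17/5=-3.40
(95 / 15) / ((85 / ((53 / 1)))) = 1007 / 255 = 3.95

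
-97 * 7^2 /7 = -679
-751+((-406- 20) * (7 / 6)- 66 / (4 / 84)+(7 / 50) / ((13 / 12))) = -856008 / 325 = -2633.87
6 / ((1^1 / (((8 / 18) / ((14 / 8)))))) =32 / 21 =1.52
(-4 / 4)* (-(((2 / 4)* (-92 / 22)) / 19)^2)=529 / 43681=0.01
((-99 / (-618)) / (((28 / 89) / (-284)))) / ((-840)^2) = -69509 / 339158400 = -0.00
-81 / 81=-1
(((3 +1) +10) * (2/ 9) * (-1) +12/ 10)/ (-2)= 43/ 45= 0.96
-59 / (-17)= 59 / 17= 3.47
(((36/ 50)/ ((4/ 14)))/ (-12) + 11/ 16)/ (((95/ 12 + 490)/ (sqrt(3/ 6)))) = 573 *sqrt(2)/ 1195000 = 0.00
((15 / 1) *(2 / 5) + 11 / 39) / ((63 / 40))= 3.99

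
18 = 18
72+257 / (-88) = 6079 / 88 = 69.08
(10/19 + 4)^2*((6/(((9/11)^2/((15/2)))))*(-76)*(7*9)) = -125288240/19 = -6594117.89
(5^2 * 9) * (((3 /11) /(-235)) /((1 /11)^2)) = -31.60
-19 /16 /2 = -19 /32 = -0.59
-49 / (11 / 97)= -4753 / 11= -432.09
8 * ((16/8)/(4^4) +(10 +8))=2305/16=144.06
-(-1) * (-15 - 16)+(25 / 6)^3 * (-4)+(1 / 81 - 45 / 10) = -26312 / 81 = -324.84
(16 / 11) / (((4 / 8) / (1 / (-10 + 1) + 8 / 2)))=1120 / 99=11.31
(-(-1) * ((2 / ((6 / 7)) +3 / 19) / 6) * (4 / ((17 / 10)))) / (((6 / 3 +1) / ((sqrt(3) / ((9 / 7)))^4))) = 1.07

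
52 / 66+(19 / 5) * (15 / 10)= 2141 / 330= 6.49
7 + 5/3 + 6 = 14.67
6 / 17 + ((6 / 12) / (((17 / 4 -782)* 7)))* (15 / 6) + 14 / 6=19498 / 7259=2.69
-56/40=-7/5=-1.40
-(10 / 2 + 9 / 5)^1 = -34 / 5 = -6.80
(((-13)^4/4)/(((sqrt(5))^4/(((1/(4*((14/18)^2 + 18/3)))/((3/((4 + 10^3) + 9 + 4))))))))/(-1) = -784256499/214000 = -3664.75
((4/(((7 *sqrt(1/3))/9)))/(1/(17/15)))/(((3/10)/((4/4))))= 136 *sqrt(3)/7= 33.65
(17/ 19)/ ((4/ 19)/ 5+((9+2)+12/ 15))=17/ 225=0.08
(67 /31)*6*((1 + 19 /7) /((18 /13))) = 22646 /651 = 34.79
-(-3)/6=1/2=0.50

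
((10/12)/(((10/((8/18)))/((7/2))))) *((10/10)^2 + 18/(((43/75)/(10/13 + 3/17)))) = 2041571/513162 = 3.98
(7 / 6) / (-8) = -7 / 48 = -0.15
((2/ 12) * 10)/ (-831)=-5/ 2493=-0.00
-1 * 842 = -842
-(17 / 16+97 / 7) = -1671 / 112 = -14.92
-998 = -998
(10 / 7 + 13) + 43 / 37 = 4038 / 259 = 15.59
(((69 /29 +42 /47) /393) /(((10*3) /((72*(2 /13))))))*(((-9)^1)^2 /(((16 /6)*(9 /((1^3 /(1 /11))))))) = 1324917 /11605945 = 0.11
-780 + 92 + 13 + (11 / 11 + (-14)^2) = -478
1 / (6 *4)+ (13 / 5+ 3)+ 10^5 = 12000677 / 120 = 100005.64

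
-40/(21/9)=-120/7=-17.14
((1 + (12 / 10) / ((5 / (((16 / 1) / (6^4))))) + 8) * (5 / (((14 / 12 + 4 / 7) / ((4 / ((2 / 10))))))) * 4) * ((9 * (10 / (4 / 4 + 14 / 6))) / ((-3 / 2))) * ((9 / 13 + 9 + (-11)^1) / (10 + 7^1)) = 2722496 / 949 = 2868.81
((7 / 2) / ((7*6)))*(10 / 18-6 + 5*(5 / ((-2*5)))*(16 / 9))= -89 / 108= -0.82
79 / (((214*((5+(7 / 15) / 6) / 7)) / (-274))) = -6818490 / 48899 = -139.44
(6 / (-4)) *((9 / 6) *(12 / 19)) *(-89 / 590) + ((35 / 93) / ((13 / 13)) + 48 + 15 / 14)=181209929 / 3648855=49.66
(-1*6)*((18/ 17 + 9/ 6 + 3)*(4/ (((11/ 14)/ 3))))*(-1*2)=190512/ 187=1018.78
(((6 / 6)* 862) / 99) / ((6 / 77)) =3017 / 27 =111.74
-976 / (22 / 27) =-13176 / 11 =-1197.82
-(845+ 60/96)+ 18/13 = -87801/104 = -844.24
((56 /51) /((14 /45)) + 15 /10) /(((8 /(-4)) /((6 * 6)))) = -1539 /17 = -90.53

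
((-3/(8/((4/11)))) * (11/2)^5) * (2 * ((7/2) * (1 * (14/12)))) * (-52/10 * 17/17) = 9326317/320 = 29144.74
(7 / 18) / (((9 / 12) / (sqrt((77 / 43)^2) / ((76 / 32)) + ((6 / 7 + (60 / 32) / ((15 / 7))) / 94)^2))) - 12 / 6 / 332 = 1395549078499 / 3623828519808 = 0.39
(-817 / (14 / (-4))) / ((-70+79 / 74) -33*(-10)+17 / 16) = 967328 / 1086267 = 0.89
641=641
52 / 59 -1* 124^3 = -112490764 / 59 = -1906623.12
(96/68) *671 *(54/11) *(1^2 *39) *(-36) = -6529095.53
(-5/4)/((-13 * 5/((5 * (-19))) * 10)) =-19/104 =-0.18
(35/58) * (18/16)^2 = 2835/3712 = 0.76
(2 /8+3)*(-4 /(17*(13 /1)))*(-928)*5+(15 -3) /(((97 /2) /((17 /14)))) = 3154028 /11543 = 273.24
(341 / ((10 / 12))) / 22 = 93 / 5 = 18.60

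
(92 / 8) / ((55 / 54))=621 / 55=11.29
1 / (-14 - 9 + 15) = -1 / 8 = -0.12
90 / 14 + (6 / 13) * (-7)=291 / 91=3.20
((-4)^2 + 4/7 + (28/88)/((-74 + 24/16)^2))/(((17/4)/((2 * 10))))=429247968/5504345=77.98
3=3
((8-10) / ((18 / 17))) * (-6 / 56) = 17 / 84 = 0.20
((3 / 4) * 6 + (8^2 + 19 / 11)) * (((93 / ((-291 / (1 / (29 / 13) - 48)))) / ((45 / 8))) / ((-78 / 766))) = -6745621204 / 3620331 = -1863.26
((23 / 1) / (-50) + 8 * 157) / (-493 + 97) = -5707 / 1800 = -3.17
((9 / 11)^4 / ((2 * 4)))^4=0.00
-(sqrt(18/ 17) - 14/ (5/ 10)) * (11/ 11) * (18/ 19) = 504/ 19 - 54 * sqrt(34)/ 323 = 25.55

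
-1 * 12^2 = -144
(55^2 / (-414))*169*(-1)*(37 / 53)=18915325 / 21942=862.06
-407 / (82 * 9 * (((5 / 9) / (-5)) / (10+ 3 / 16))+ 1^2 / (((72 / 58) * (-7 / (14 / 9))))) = 10747242 / 217271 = 49.46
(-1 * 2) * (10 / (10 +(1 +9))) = -1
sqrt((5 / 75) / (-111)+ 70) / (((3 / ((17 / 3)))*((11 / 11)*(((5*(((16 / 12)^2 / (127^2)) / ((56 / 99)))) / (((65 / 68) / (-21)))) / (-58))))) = 6080633*sqrt(21561565) / 659340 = 42823.24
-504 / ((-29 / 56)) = 28224 / 29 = 973.24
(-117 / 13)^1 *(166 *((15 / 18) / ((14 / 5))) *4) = -12450 / 7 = -1778.57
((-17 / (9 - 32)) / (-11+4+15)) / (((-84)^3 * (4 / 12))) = -17 / 36352512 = -0.00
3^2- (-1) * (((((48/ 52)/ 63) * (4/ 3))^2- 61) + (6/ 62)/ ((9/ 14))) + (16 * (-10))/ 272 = -18536121736/ 353491047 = -52.44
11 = 11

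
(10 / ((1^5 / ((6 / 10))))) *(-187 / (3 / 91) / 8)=-17017 / 4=-4254.25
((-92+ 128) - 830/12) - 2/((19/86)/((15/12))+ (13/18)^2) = -10516673/291882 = -36.03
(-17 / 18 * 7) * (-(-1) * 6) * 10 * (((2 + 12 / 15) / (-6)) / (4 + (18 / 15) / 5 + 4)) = 22.46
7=7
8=8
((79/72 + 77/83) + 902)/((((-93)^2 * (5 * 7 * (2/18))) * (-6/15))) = -771779/11485872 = -0.07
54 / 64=27 / 32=0.84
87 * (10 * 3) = 2610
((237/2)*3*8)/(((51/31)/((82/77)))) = 2409816/1309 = 1840.96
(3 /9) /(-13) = -1 /39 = -0.03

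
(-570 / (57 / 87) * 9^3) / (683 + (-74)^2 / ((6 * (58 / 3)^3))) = -61872941880 / 66643069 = -928.42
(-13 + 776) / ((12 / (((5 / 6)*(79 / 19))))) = 301385 / 1368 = 220.31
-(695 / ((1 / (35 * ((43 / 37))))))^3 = -1144363279261234375 / 50653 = -22592211305573.89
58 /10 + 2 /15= 89 /15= 5.93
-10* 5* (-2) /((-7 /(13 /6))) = -650 /21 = -30.95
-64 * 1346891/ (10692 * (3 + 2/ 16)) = -172402048/ 66825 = -2579.90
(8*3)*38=912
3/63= 1/21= 0.05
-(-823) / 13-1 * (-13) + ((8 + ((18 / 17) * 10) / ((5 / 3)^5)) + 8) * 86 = 210380264 / 138125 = 1523.12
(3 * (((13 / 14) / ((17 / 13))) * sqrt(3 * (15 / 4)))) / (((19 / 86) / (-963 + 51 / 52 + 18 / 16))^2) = 166187085301449 * sqrt(5) / 2749376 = 135159985.29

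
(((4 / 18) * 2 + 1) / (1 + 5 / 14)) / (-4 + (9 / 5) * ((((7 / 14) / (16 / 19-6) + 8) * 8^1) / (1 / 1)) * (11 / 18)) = 44590 / 2746089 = 0.02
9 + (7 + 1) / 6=31 / 3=10.33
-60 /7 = -8.57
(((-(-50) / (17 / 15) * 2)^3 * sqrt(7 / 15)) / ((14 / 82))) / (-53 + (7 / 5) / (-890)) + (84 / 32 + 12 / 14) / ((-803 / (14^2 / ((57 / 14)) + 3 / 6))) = -13683750000000 * sqrt(105) / 2703786029 - 360425 / 1708784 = -51859.61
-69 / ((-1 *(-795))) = -0.09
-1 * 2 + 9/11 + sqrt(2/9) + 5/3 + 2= sqrt(2)/3 + 82/33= 2.96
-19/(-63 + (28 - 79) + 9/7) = 133/789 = 0.17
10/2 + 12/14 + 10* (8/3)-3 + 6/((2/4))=41.52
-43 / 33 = -1.30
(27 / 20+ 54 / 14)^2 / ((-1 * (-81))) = 0.33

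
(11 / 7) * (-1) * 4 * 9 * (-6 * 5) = 1697.14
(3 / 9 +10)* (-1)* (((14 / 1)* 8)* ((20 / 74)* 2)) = -69440 / 111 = -625.59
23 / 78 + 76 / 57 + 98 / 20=1273 / 195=6.53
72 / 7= 10.29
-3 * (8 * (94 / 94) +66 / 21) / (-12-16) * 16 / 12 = 78 / 49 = 1.59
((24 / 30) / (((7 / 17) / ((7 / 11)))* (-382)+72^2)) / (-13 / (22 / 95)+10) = -748 / 212962225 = -0.00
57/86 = 0.66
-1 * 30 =-30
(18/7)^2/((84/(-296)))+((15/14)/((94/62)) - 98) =-3888179/32242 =-120.59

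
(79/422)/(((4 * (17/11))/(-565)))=-490985/28696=-17.11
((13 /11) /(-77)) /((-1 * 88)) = 13 /74536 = 0.00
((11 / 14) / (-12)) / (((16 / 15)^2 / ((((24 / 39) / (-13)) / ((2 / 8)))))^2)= -185625 / 102362624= -0.00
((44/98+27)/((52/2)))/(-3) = -1345/3822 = -0.35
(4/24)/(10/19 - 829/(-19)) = 19/5034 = 0.00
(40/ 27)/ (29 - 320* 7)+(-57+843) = 46921802/ 59697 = 786.00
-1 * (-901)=901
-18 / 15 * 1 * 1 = -6 / 5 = -1.20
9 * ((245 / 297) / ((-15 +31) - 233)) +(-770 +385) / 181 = -400190 / 185163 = -2.16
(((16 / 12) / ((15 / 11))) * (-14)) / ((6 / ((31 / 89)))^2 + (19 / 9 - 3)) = -147994 / 3198395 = -0.05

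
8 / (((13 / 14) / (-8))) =-896 / 13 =-68.92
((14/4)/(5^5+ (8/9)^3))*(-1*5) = -25515/4557274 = -0.01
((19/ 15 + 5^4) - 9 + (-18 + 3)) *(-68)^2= 41773216/ 15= 2784881.07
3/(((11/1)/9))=27/11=2.45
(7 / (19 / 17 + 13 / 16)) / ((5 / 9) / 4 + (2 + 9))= 3264 / 10025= 0.33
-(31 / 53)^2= -0.34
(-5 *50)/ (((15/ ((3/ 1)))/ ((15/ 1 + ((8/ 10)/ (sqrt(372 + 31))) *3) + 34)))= -2455.98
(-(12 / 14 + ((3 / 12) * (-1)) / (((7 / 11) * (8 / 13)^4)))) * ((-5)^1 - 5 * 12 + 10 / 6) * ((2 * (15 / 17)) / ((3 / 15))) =-512684125 / 487424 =-1051.82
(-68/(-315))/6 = 34/945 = 0.04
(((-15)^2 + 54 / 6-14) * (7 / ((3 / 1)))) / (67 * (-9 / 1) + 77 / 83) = -31955 / 37479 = -0.85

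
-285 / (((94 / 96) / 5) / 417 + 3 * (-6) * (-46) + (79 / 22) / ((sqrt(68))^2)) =-5333763600 / 15496983959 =-0.34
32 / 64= 1 / 2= 0.50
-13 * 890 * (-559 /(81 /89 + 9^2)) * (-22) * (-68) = 86112612872 /729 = 118124297.49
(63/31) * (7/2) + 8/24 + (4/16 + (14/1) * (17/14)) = 9187/372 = 24.70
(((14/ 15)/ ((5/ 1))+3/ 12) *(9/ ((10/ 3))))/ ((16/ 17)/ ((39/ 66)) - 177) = -260559/ 38765000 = -0.01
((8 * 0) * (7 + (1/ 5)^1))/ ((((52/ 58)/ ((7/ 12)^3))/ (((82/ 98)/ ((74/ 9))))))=0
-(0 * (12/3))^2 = 0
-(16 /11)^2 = -256 /121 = -2.12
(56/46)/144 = 7/828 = 0.01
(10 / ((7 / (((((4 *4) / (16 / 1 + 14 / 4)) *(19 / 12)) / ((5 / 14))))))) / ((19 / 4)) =128 / 117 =1.09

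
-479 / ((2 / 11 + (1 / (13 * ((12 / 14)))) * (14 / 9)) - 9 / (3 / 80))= 1849419 / 925399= 2.00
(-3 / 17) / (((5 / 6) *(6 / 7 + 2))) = -63 / 850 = -0.07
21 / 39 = 7 / 13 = 0.54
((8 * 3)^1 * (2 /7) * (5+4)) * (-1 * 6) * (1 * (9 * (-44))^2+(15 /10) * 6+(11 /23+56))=-9352646208 /161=-58090970.24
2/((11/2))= 4/11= 0.36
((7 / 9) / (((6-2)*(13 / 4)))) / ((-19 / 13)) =-7 / 171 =-0.04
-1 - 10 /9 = -19 /9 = -2.11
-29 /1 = -29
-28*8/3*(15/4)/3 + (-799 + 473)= -1258/3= -419.33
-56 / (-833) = 8 / 119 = 0.07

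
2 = 2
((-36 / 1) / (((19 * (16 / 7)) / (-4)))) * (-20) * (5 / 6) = -1050 / 19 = -55.26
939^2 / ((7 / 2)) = 1763442 / 7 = 251920.29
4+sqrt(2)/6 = 4.24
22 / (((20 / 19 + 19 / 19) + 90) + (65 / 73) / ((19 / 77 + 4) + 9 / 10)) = 10993362 / 46084991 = 0.24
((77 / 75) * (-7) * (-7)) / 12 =3773 / 900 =4.19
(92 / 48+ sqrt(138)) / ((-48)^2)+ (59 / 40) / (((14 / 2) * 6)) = sqrt(138) / 2304+ 34789 / 967680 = 0.04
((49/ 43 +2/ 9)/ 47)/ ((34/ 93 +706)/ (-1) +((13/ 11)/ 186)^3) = -501516232008/ 12226797997037527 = -0.00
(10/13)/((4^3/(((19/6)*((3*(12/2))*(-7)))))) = -1995/416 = -4.80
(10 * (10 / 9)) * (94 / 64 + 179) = 48125 / 24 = 2005.21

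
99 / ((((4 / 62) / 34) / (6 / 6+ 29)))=1565190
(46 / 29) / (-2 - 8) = -23 / 145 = -0.16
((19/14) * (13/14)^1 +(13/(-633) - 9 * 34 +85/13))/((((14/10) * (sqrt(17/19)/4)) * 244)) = -2404986425 * sqrt(323)/11707924956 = -3.69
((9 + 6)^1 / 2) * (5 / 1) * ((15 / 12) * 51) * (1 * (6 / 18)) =6375 / 8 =796.88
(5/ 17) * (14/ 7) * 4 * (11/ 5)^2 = 968/ 85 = 11.39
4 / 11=0.36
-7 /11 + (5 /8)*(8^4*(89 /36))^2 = 57102171593 /891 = 64087734.67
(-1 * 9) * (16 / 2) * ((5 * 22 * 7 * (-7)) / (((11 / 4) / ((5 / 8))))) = 88200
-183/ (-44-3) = 3.89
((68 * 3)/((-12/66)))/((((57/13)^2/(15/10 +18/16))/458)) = -50659609/722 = -70165.66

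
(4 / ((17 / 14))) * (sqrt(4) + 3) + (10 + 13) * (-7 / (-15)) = 6937 / 255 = 27.20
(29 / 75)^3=24389 / 421875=0.06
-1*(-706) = 706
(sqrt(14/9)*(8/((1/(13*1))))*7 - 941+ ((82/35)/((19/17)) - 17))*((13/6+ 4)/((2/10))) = -3920002/133+ 67340*sqrt(14)/9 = -1477.79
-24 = -24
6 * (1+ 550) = 3306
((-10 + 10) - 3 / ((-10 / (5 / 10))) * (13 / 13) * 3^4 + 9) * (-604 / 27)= -473.13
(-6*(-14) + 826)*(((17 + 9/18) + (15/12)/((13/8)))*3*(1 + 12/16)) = 349125/4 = 87281.25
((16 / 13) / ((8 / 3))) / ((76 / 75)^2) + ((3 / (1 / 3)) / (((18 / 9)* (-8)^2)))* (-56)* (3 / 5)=-718227 / 375440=-1.91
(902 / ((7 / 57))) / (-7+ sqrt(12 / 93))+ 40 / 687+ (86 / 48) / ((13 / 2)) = -18973352137 / 18040620 - 34276 * sqrt(31) / 3535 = -1105.69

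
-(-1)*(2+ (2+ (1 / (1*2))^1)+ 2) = 13 / 2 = 6.50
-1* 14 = -14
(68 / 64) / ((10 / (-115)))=-391 / 32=-12.22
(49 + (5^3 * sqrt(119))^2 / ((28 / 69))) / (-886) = -18328321 / 3544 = -5171.65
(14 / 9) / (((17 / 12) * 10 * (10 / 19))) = 266 / 1275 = 0.21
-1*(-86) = 86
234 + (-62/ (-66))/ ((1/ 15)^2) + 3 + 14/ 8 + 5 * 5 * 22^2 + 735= 584545/ 44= 13285.11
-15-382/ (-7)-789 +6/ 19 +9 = -98435/ 133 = -740.11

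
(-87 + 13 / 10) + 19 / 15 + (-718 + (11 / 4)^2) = -190769 / 240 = -794.87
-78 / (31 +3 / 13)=-507 / 203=-2.50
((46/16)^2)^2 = 279841/4096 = 68.32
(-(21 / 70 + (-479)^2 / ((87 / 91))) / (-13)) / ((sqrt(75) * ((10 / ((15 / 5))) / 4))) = 208791571 * sqrt(3) / 141375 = 2558.00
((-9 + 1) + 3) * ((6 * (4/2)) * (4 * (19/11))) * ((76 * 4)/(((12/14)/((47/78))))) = -38006080/429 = -88592.26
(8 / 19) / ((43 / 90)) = 0.88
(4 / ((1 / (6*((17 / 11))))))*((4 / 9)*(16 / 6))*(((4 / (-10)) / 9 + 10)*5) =1949696 / 891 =2188.21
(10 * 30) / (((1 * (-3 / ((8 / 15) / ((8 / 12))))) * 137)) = -80 / 137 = -0.58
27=27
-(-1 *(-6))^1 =-6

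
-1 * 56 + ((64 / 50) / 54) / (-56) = -264602 / 4725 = -56.00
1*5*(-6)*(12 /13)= -360 /13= -27.69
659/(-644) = -659/644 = -1.02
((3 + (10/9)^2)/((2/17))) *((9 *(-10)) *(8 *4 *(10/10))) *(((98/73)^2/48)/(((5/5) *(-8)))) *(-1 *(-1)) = 70001155/143883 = 486.51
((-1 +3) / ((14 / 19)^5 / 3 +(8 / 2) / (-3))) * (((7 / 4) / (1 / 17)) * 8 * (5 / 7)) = -631405245 / 2341643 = -269.64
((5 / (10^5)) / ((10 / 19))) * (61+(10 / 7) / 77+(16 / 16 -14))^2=3181920139 / 14526050000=0.22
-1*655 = -655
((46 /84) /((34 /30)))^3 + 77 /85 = 68666607 /67406360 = 1.02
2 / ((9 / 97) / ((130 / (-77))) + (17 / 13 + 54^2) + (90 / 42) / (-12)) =353080 / 514980273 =0.00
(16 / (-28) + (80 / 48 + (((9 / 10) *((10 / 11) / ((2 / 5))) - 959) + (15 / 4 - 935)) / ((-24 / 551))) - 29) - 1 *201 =106250451 / 2464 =43121.12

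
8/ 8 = 1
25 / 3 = 8.33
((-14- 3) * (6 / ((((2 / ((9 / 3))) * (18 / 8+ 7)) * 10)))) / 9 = -34 / 185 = -0.18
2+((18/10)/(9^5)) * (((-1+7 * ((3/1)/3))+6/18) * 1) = 196849/98415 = 2.00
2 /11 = 0.18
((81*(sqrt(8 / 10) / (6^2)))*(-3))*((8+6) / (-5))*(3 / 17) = 567*sqrt(5) / 425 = 2.98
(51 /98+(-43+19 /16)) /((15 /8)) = -10791 /490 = -22.02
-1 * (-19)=19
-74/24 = -37/12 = -3.08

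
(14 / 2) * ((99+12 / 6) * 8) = 5656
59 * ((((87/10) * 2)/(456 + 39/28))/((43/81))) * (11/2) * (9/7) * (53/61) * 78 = 37813722804/18662645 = 2026.17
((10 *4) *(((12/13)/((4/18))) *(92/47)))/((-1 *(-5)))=39744/611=65.05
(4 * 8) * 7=224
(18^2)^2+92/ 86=4514014/ 43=104977.07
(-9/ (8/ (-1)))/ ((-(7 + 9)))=-9/ 128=-0.07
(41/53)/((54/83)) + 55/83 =439859/237546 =1.85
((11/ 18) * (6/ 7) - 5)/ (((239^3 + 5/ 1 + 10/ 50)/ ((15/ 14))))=-1175/ 3344721429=-0.00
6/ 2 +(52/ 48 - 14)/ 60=401/ 144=2.78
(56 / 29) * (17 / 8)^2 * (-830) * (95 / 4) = -79756775 / 464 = -171889.60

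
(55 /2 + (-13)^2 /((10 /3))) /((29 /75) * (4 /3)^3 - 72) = -158355 /143944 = -1.10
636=636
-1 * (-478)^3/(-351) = -109215352/351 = -311154.85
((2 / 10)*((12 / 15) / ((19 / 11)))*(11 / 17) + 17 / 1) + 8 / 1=202359 / 8075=25.06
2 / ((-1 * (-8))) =1 / 4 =0.25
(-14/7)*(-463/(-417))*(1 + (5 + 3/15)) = -28706/2085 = -13.77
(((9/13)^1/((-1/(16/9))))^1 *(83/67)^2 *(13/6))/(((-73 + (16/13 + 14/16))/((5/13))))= 2204480/99292191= 0.02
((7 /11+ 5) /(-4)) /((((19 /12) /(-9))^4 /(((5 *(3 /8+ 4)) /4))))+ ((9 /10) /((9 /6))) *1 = -57657047907 /7167655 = -8044.06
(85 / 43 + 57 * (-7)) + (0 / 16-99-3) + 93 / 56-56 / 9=-10913689 / 21672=-503.58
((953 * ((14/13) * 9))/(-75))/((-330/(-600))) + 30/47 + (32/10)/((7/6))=-10375770/47047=-220.54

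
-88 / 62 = -44 / 31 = -1.42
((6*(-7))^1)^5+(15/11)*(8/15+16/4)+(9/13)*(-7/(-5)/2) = -186888452227/1430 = -130691225.33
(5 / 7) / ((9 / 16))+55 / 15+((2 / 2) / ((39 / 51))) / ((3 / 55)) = 23678 / 819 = 28.91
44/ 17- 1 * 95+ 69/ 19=-28676/ 323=-88.78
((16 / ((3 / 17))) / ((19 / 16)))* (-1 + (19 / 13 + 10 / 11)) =852992 / 8151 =104.65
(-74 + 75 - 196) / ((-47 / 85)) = 16575 / 47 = 352.66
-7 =-7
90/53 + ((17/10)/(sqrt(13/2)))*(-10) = 90/53 - 17*sqrt(26)/13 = -4.97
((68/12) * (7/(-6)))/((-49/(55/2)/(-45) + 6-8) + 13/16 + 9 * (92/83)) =-21729400/29015869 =-0.75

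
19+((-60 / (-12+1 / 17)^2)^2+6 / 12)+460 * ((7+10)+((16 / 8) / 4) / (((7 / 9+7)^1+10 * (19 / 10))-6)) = 4986165762620353 / 635119948694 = 7850.75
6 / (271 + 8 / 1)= 2 / 93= 0.02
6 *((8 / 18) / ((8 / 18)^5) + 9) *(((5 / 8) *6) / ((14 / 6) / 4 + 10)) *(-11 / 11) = -1196775 / 16256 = -73.62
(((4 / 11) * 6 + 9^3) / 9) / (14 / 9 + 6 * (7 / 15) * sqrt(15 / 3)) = 10.39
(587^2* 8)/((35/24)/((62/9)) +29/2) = 1367249792/7297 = 187371.49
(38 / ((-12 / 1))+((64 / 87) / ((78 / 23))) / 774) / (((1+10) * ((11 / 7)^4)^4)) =-276348666782031102707 / 1327395888198332314112322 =-0.00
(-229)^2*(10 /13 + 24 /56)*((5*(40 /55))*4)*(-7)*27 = -24693418080 /143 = -172681245.31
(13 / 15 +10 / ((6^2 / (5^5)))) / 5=78203 / 450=173.78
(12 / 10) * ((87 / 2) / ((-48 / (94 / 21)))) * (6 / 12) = -2.43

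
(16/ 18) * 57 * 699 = 35416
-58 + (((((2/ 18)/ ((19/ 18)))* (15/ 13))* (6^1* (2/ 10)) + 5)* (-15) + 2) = -32897/ 247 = -133.19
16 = 16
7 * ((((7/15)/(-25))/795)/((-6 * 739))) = 49/1321886250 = 0.00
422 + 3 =425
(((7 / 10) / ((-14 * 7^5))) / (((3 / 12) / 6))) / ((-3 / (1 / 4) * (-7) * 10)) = -1 / 11764900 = -0.00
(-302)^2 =91204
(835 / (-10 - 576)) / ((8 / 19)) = -15865 / 4688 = -3.38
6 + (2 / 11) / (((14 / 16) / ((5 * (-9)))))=-258 / 77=-3.35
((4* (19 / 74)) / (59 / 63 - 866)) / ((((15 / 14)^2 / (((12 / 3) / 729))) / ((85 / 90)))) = -1772624 / 330750343575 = -0.00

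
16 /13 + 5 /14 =289 /182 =1.59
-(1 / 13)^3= -1 / 2197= -0.00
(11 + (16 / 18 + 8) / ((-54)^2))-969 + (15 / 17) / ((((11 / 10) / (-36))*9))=-1179309766 / 1226907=-961.21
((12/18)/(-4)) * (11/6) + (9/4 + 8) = 179/18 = 9.94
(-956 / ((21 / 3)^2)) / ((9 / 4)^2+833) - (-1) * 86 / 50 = 27870363 / 16426025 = 1.70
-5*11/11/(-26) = 5/26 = 0.19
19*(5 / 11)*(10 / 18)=475 / 99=4.80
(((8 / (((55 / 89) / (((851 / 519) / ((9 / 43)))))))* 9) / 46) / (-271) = -566396 / 7735695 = -0.07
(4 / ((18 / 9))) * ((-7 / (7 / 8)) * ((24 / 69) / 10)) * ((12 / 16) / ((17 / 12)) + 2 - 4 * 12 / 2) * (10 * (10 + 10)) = 934400 / 391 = 2389.77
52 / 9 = 5.78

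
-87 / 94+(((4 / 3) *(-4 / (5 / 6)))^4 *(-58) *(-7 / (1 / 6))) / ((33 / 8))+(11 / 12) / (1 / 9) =1280580809723 / 1292500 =990778.19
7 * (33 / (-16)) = -231 / 16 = -14.44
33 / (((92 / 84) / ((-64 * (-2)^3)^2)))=181665792 / 23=7898512.70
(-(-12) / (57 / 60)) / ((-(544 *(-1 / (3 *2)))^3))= 405 / 23896832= 0.00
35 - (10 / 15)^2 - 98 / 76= 11377 / 342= 33.27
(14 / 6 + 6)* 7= 175 / 3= 58.33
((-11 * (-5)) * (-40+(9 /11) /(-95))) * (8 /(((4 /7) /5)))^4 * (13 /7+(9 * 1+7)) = -17925608750000 /19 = -943453092105.26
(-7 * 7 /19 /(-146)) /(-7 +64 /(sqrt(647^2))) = -31703 /12385910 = -0.00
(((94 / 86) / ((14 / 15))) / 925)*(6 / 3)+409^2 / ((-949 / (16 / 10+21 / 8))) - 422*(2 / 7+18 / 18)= -1287.31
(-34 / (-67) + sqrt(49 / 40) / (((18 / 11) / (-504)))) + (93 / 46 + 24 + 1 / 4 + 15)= 257527 / 6164 - 539* sqrt(10) / 5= -299.11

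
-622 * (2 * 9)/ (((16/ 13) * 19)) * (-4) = 36387/ 19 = 1915.11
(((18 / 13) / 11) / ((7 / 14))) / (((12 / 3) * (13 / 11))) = 9 / 169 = 0.05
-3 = -3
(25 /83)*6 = 150 /83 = 1.81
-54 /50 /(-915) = 9 /7625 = 0.00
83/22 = 3.77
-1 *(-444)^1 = 444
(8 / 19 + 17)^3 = 36264691 / 6859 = 5287.17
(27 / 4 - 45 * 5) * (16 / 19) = -3492 / 19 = -183.79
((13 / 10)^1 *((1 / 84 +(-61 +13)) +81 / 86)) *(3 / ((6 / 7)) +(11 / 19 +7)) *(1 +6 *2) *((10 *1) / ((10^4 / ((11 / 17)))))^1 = -132994627909 / 23333520000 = -5.70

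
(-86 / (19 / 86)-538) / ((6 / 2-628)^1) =1.48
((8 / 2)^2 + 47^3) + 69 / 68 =7061121 / 68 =103840.01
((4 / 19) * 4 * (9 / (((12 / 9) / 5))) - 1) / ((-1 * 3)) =-521 / 57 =-9.14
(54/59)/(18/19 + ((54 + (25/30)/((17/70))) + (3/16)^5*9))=54867787776/3499821881873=0.02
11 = 11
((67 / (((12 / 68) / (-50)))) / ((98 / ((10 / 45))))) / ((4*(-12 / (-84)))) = -75.33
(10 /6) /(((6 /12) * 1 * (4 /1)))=5 /6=0.83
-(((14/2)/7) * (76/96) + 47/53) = -2135/1272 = -1.68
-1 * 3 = -3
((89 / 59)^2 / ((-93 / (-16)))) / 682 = 63368 / 110392953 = 0.00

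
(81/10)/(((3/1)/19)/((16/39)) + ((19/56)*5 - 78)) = -86184/807775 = -0.11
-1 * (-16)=16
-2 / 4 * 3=-3 / 2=-1.50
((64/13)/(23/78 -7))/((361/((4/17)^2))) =-6144/54564067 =-0.00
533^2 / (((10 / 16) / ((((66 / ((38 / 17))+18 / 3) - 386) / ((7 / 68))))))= -1029111266144 / 665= -1547535738.56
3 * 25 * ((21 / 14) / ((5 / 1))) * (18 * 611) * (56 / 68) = 3464370 / 17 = 203786.47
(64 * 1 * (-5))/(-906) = 160/453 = 0.35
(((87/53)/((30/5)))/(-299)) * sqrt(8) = -29 * sqrt(2)/15847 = -0.00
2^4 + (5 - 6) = 15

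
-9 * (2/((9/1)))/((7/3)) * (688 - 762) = 444/7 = 63.43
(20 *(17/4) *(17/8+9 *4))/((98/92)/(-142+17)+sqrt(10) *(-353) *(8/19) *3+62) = -5748873610937500 *sqrt(10)/7894890089713413 -3196998251209375/31579560358853652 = -2.40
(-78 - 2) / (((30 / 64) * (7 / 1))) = -512 / 21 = -24.38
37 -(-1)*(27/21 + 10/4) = 571/14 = 40.79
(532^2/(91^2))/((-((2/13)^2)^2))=-61009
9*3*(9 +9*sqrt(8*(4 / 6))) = 804.18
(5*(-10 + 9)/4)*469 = -2345/4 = -586.25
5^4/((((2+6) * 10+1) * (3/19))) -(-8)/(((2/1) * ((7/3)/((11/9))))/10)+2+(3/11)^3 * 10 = 163063547/2264031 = 72.02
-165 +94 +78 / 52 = -139 / 2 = -69.50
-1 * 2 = -2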